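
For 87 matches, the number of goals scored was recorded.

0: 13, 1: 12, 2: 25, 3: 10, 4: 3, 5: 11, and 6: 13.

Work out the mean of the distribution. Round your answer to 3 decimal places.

Values: 0, 1, 2, 3, 4, 5, 6
Σfx = 13×0 + 12×1 + 25×2 + 10×3 + 3×4 + 11×5 + 13×6 = 237
n = Σf = 87
Mean = 237 / 87 = 2.7241

2.724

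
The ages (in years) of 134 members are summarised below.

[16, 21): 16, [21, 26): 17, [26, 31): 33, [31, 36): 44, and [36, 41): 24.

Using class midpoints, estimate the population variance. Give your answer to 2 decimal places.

38.66

Midpoints: 18.5, 23.5, 28.5, 33.5, 38.5
n = 134, Σfm = 4034, mean = 30.1045
Σfm² = 126621.5
Σf(m − x̄)² = Σfm² − (Σfm)²/n = 126621.5 − 4034²/134 = 5180.0373
Population variance = 5180.0373 / 134 = 38.6570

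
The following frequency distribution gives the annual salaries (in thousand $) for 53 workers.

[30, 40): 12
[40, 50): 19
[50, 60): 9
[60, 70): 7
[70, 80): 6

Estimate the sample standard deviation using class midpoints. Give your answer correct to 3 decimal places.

Midpoints: 35, 45, 55, 65, 75
n = 53, Σfm = 2675, mean = 50.4717
Σfm² = 143725
Σf(m − x̄)² = Σfm² − (Σfm)²/n = 143725 − 2675²/53 = 8713.2075
Sample variance = 8713.2075 / 52 = 167.5617
Standard deviation = √167.5617 = 12.9446

12.945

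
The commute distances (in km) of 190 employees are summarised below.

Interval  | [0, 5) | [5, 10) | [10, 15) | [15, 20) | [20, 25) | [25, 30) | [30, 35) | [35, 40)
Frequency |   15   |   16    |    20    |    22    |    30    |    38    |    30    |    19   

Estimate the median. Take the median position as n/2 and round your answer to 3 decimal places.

Cumulative frequencies: 15, 31, 51, 73, 103, 141, 171, 190
n = 190; position = n/2 = 95.
This falls in the class [20, 25): L = 20, F = 73, f = 30, h = 5.
Median ≈ 20 + ((95 − 73) / 30) × 5 = 23.6667

23.667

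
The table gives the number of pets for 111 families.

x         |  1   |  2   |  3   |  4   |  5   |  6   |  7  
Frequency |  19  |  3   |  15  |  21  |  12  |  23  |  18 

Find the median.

4

Cumulative frequencies: 19, 22, 37, 58, 70, 93, 111
n = 111, so the median is the value in position (n+1)/2 = 56.
Position 56 falls at value 4.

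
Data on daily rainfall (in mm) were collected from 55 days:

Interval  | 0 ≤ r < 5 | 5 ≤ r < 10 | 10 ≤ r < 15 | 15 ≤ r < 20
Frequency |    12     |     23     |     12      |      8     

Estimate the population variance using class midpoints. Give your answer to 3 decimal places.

23.339

Midpoints: 2.5, 7.5, 12.5, 17.5
n = 55, Σfm = 492.5, mean = 8.9545
Σfm² = 5693.75
Σf(m − x̄)² = Σfm² − (Σfm)²/n = 5693.75 − 492.5²/55 = 1283.6364
Population variance = 1283.6364 / 55 = 23.3388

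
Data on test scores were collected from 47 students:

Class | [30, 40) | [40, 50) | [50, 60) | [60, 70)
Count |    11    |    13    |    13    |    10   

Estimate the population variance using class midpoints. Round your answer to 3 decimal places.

Midpoints: 35, 45, 55, 65
n = 47, Σfm = 2335, mean = 49.6809
Σfm² = 121375
Σf(m − x̄)² = Σfm² − (Σfm)²/n = 121375 − 2335²/47 = 5370.2128
Population variance = 5370.2128 / 47 = 114.2598

114.260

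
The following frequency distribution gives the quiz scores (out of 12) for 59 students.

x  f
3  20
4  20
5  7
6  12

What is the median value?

4

Cumulative frequencies: 20, 40, 47, 59
n = 59, so the median is the value in position (n+1)/2 = 30.
Position 30 falls at value 4.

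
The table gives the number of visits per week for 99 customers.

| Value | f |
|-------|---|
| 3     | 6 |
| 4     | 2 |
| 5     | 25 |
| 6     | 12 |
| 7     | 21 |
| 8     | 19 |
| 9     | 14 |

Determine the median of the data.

Cumulative frequencies: 6, 8, 33, 45, 66, 85, 99
n = 99, so the median is the value in position (n+1)/2 = 50.
Position 50 falls at value 7.

7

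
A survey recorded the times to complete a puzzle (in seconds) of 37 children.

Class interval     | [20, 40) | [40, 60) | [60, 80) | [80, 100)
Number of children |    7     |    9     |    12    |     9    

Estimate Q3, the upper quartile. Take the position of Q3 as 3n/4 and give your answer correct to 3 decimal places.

Cumulative frequencies: 7, 16, 28, 37
n = 37; position = 3n/4 = 27.75.
This falls in the class [60, 80): L = 60, F = 16, f = 12, h = 20.
Upper quartile ≈ 60 + ((27.75 − 16) / 12) × 20 = 79.5833

79.583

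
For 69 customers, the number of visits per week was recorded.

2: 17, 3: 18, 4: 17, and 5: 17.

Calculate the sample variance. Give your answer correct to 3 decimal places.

Values: 2, 3, 4, 5
n = 69, Σfx = 241, mean = 3.4928
Σfx² = 927
Σf(x − x̄)² = Σfx² − (Σfx)²/n = 927 − 241²/69 = 85.2464
Sample variance = 85.2464 / 68 = 1.2536

1.254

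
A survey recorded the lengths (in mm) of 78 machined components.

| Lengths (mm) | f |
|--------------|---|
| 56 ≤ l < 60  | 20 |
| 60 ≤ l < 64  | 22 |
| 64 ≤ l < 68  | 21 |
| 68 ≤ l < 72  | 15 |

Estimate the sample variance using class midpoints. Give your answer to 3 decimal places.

18.427

Midpoints: 58, 62, 66, 70
n = 78, Σfm = 4960, mean = 63.5897
Σfm² = 316824
Σf(m − x̄)² = Σfm² − (Σfm)²/n = 316824 − 4960²/78 = 1418.8718
Sample variance = 1418.8718 / 77 = 18.4269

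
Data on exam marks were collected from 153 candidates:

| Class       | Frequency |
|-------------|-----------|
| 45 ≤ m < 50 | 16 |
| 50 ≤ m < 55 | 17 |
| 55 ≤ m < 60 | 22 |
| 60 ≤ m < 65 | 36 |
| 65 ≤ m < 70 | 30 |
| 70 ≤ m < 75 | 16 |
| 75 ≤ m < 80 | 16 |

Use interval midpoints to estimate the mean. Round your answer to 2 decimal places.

62.70

Midpoints: 47.5, 52.5, 57.5, 62.5, 67.5, 72.5, 77.5
Σfm = 16×47.5 + 17×52.5 + 22×57.5 + 36×62.5 + 30×67.5 + 16×72.5 + 16×77.5 = 9592.5
n = Σf = 153
Mean = 9592.5 / 153 = 62.6961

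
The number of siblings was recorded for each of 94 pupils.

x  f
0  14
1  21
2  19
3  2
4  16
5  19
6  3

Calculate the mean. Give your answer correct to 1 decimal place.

2.6

Values: 0, 1, 2, 3, 4, 5, 6
Σfx = 14×0 + 21×1 + 19×2 + 2×3 + 16×4 + 19×5 + 3×6 = 242
n = Σf = 94
Mean = 242 / 94 = 2.5745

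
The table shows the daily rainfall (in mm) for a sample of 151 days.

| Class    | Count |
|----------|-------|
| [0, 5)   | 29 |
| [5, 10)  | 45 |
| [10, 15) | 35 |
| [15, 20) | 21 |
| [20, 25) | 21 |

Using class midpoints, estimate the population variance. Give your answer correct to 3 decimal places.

42.285

Midpoints: 2.5, 7.5, 12.5, 17.5, 22.5
n = 151, Σfm = 1687.5, mean = 11.1755
Σfm² = 25243.75
Σf(m − x̄)² = Σfm² − (Σfm)²/n = 25243.75 − 1687.5²/151 = 6385.0993
Population variance = 6385.0993 / 151 = 42.2854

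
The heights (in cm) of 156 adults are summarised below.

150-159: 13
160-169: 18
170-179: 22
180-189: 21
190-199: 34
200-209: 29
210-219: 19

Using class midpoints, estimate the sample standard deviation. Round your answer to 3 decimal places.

18.222

Midpoints: 154.5, 164.5, 174.5, 184.5, 194.5, 204.5, 214.5
n = 156, Σfm = 29302, mean = 187.8333
Σfm² = 5555359
Σf(m − x̄)² = Σfm² − (Σfm)²/n = 5555359 − 29302²/156 = 51466.6667
Sample variance = 51466.6667 / 155 = 332.0430
Standard deviation = √332.0430 = 18.2220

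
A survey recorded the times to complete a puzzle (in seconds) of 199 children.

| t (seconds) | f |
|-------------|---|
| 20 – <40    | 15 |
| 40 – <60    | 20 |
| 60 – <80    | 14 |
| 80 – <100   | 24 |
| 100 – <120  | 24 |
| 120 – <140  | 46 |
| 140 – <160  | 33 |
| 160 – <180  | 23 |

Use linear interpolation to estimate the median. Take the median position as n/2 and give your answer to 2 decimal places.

Cumulative frequencies: 15, 35, 49, 73, 97, 143, 176, 199
n = 199; position = n/2 = 99.5.
This falls in the class 120 – <140: L = 120, F = 97, f = 46, h = 20.
Median ≈ 120 + ((99.5 − 97) / 46) × 20 = 121.0870

121.09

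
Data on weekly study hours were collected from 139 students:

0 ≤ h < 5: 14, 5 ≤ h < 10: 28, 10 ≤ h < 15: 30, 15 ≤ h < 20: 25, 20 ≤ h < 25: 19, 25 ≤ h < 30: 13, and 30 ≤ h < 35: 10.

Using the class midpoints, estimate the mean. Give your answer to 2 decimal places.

15.59

Midpoints: 2.5, 7.5, 12.5, 17.5, 22.5, 27.5, 32.5
Σfm = 14×2.5 + 28×7.5 + 30×12.5 + 25×17.5 + 19×22.5 + 13×27.5 + 10×32.5 = 2167.5
n = Σf = 139
Mean = 2167.5 / 139 = 15.5935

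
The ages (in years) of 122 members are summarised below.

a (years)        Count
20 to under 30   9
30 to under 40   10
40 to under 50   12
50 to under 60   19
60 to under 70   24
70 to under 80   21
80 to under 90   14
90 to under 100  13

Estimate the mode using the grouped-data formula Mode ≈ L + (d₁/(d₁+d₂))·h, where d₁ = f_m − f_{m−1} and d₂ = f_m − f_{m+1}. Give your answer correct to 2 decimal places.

Modal class: 60 to under 70 (highest frequency 24).
d₁ = 24 − 19 = 5, d₂ = 24 − 21 = 3
Mode ≈ 60 + (5/(5+3)) × 10 = 60 + 6.2500 = 66.2500

66.25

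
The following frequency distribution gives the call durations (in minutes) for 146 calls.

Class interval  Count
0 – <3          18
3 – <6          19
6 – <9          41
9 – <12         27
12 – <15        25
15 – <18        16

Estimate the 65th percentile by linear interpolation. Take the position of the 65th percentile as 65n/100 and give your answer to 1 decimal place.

Cumulative frequencies: 18, 37, 78, 105, 130, 146
n = 146; position = 65n/100 = 94.9.
This falls in the class 9 – <12: L = 9, F = 78, f = 27, h = 3.
65th percentile ≈ 9 + ((94.9 − 78) / 27) × 3 = 10.8778

10.9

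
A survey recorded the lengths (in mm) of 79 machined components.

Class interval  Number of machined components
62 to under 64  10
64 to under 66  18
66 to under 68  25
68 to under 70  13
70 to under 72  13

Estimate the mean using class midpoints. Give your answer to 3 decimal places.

67.025

Midpoints: 63, 65, 67, 69, 71
Σfm = 10×63 + 18×65 + 25×67 + 13×69 + 13×71 = 5295
n = Σf = 79
Mean = 5295 / 79 = 67.0253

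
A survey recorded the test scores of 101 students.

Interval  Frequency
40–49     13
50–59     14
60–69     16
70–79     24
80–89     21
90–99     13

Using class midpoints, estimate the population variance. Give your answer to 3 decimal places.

246.701

Midpoints: 44.5, 54.5, 64.5, 74.5, 84.5, 94.5
n = 101, Σfm = 7164.5, mean = 70.9356
Σfm² = 533135.25
Σf(m − x̄)² = Σfm² − (Σfm)²/n = 533135.25 − 7164.5²/101 = 24916.8317
Population variance = 24916.8317 / 101 = 246.7013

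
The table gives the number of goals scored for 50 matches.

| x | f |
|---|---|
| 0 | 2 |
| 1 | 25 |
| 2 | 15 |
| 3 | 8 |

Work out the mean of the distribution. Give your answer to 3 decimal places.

1.580

Values: 0, 1, 2, 3
Σfx = 2×0 + 25×1 + 15×2 + 8×3 = 79
n = Σf = 50
Mean = 79 / 50 = 1.5800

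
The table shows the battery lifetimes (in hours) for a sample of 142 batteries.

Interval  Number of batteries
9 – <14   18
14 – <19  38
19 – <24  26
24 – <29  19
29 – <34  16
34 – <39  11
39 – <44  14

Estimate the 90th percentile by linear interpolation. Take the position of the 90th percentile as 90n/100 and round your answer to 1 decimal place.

38.9

Cumulative frequencies: 18, 56, 82, 101, 117, 128, 142
n = 142; position = 90n/100 = 127.8.
This falls in the class 34 – <39: L = 34, F = 117, f = 11, h = 5.
90th percentile ≈ 34 + ((127.8 − 117) / 11) × 5 = 38.9091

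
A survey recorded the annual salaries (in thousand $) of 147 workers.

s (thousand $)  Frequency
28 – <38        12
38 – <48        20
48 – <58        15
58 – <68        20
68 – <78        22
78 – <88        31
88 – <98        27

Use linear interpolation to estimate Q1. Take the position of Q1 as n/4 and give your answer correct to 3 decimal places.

Cumulative frequencies: 12, 32, 47, 67, 89, 120, 147
n = 147; position = n/4 = 36.75.
This falls in the class 48 – <58: L = 48, F = 32, f = 15, h = 10.
Lower quartile ≈ 48 + ((36.75 − 32) / 15) × 10 = 51.1667

51.167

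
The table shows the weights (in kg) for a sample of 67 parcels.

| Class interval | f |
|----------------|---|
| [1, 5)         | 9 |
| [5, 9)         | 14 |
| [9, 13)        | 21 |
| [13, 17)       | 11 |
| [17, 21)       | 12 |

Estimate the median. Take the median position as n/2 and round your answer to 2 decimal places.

Cumulative frequencies: 9, 23, 44, 55, 67
n = 67; position = n/2 = 33.5.
This falls in the class [9, 13): L = 9, F = 23, f = 21, h = 4.
Median ≈ 9 + ((33.5 − 23) / 21) × 4 = 11.0000

11.00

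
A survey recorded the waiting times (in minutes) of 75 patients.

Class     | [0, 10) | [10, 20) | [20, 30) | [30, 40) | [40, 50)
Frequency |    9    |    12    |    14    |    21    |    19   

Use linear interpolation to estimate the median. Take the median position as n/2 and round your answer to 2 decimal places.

Cumulative frequencies: 9, 21, 35, 56, 75
n = 75; position = n/2 = 37.5.
This falls in the class [30, 40): L = 30, F = 35, f = 21, h = 10.
Median ≈ 30 + ((37.5 − 35) / 21) × 10 = 31.1905

31.19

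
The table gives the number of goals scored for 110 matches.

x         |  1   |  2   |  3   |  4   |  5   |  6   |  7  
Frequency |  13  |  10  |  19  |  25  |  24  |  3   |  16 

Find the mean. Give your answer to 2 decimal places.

Values: 1, 2, 3, 4, 5, 6, 7
Σfx = 13×1 + 10×2 + 19×3 + 25×4 + 24×5 + 3×6 + 16×7 = 440
n = Σf = 110
Mean = 440 / 110 = 4.0000

4.00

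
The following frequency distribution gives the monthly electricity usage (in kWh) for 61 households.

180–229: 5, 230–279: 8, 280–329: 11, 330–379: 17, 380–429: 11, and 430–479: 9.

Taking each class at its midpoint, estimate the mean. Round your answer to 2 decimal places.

343.84

Midpoints: 204.5, 254.5, 304.5, 354.5, 404.5, 454.5
Σfm = 5×204.5 + 8×254.5 + 11×304.5 + 17×354.5 + 11×404.5 + 9×454.5 = 20974.5
n = Σf = 61
Mean = 20974.5 / 61 = 343.8443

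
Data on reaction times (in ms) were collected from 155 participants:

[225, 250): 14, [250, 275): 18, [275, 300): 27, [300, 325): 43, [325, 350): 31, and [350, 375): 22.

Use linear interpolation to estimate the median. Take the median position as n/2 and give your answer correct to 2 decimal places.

Cumulative frequencies: 14, 32, 59, 102, 133, 155
n = 155; position = n/2 = 77.5.
This falls in the class [300, 325): L = 300, F = 59, f = 43, h = 25.
Median ≈ 300 + ((77.5 − 59) / 43) × 25 = 310.7558

310.76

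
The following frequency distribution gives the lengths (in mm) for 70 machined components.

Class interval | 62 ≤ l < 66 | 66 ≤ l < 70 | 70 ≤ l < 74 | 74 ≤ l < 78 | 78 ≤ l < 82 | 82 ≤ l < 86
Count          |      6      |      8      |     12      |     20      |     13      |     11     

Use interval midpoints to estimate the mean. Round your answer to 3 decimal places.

Midpoints: 64, 68, 72, 76, 80, 84
Σfm = 6×64 + 8×68 + 12×72 + 20×76 + 13×80 + 11×84 = 5276
n = Σf = 70
Mean = 5276 / 70 = 75.3714

75.371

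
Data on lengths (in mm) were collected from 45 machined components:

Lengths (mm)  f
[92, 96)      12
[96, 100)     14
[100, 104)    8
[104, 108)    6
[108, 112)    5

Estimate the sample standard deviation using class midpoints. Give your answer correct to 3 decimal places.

5.300

Midpoints: 94, 98, 102, 106, 110
n = 45, Σfm = 4502, mean = 100.0444
Σfm² = 451636
Σf(m − x̄)² = Σfm² − (Σfm)²/n = 451636 − 4502²/45 = 1235.9111
Sample variance = 1235.9111 / 44 = 28.0889
Standard deviation = √28.0889 = 5.2999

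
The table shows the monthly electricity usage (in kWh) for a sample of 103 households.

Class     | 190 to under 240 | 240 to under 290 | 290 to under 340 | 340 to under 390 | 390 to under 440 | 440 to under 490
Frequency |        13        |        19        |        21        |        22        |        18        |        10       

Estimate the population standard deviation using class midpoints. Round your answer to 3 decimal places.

Midpoints: 215, 265, 315, 365, 415, 465
n = 103, Σfm = 34595, mean = 335.8738
Σfm² = 12212175
Σf(m − x̄)² = Σfm² − (Σfm)²/n = 12212175 − 34595²/103 = 592621.3592
Population variance = 592621.3592 / 103 = 5753.6054
Standard deviation = √5753.6054 = 75.8525

75.853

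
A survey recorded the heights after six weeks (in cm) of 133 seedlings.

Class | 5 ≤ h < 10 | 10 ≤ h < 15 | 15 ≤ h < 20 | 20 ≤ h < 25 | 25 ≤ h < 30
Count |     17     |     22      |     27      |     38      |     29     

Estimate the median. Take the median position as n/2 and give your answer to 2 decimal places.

Cumulative frequencies: 17, 39, 66, 104, 133
n = 133; position = n/2 = 66.5.
This falls in the class 20 ≤ h < 25: L = 20, F = 66, f = 38, h = 5.
Median ≈ 20 + ((66.5 − 66) / 38) × 5 = 20.0658

20.07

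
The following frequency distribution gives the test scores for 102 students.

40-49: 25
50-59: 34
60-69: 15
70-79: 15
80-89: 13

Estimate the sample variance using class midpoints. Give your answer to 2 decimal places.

181.06

Midpoints: 44.5, 54.5, 64.5, 74.5, 84.5
n = 102, Σfm = 6149, mean = 60.2843
Σfm² = 388975.5
Σf(m − x̄)² = Σfm² − (Σfm)²/n = 388975.5 − 6149²/102 = 18287.2549
Sample variance = 18287.2549 / 101 = 181.0619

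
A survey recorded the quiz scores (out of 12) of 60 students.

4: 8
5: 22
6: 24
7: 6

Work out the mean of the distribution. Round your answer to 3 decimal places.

Values: 4, 5, 6, 7
Σfx = 8×4 + 22×5 + 24×6 + 6×7 = 328
n = Σf = 60
Mean = 328 / 60 = 5.4667

5.467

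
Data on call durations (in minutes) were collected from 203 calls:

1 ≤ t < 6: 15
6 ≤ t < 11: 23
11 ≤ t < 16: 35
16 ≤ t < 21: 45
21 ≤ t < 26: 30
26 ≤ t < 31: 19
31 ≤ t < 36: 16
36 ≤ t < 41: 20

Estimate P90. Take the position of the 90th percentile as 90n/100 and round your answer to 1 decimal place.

35.9

Cumulative frequencies: 15, 38, 73, 118, 148, 167, 183, 203
n = 203; position = 90n/100 = 182.7.
This falls in the class 31 ≤ t < 36: L = 31, F = 167, f = 16, h = 5.
90th percentile ≈ 31 + ((182.7 − 167) / 16) × 5 = 35.9062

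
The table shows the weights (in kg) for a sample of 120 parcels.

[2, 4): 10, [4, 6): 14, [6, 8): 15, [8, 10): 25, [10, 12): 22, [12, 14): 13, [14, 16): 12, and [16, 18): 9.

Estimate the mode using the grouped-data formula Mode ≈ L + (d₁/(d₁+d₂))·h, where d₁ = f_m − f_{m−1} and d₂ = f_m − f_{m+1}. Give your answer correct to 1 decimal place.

Modal class: [8, 10) (highest frequency 25).
d₁ = 25 − 15 = 10, d₂ = 25 − 22 = 3
Mode ≈ 8 + (10/(10+3)) × 2 = 8 + 1.5385 = 9.5385

9.5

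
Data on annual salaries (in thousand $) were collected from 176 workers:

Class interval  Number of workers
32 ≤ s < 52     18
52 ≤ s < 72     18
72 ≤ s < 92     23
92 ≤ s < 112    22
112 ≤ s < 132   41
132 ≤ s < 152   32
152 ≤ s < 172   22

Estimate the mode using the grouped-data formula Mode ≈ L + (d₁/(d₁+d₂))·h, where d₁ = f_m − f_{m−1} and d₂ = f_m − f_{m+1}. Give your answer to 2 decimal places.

125.57

Modal class: 112 ≤ s < 132 (highest frequency 41).
d₁ = 41 − 22 = 19, d₂ = 41 − 32 = 9
Mode ≈ 112 + (19/(19+9)) × 20 = 112 + 13.5714 = 125.5714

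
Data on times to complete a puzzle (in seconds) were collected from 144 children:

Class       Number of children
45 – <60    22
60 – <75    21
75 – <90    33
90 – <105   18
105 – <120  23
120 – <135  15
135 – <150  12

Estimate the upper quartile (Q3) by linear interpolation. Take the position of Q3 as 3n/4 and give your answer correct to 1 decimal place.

Cumulative frequencies: 22, 43, 76, 94, 117, 132, 144
n = 144; position = 3n/4 = 108.
This falls in the class 105 – <120: L = 105, F = 94, f = 23, h = 15.
Upper quartile ≈ 105 + ((108 − 94) / 23) × 15 = 114.1304

114.1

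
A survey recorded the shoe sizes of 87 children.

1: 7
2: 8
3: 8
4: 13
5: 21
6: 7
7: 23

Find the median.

Cumulative frequencies: 7, 15, 23, 36, 57, 64, 87
n = 87, so the median is the value in position (n+1)/2 = 44.
Position 44 falls at value 5.

5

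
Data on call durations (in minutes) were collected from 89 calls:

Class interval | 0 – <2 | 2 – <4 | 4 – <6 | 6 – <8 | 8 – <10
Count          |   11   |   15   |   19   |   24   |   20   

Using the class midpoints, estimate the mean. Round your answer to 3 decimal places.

Midpoints: 1, 3, 5, 7, 9
Σfm = 11×1 + 15×3 + 19×5 + 24×7 + 20×9 = 499
n = Σf = 89
Mean = 499 / 89 = 5.6067

5.607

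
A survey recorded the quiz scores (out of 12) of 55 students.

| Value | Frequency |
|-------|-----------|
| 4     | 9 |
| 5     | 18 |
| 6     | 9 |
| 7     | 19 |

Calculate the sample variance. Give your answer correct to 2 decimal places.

1.25

Values: 4, 5, 6, 7
n = 55, Σfx = 313, mean = 5.6909
Σfx² = 1849
Σf(x − x̄)² = Σfx² − (Σfx)²/n = 1849 − 313²/55 = 67.7455
Sample variance = 67.7455 / 54 = 1.2545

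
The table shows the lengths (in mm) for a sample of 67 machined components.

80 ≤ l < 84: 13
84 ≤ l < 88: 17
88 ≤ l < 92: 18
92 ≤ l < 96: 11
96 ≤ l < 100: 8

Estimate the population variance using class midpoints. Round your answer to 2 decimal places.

25.83

Midpoints: 82, 86, 90, 94, 98
n = 67, Σfm = 5966, mean = 89.0448
Σfm² = 532972
Σf(m − x̄)² = Σfm² − (Σfm)²/n = 532972 − 5966²/67 = 1730.8657
Population variance = 1730.8657 / 67 = 25.8338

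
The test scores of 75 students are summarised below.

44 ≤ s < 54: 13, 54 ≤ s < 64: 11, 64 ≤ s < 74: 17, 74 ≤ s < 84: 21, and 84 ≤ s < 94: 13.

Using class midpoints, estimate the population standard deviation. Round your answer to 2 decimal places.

13.40

Midpoints: 49, 59, 69, 79, 89
n = 75, Σfm = 5275, mean = 70.3333
Σfm² = 384475
Σf(m − x̄)² = Σfm² − (Σfm)²/n = 384475 − 5275²/75 = 13466.6667
Population variance = 13466.6667 / 75 = 179.5556
Standard deviation = √179.5556 = 13.3998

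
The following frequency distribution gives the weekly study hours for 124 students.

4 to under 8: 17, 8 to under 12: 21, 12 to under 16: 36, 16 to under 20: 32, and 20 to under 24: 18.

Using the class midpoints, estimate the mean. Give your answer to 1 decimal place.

Midpoints: 6, 10, 14, 18, 22
Σfm = 17×6 + 21×10 + 36×14 + 32×18 + 18×22 = 1788
n = Σf = 124
Mean = 1788 / 124 = 14.4194

14.4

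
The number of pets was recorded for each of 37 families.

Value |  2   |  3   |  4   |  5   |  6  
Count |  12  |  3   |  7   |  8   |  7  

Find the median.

Cumulative frequencies: 12, 15, 22, 30, 37
n = 37, so the median is the value in position (n+1)/2 = 19.
Position 19 falls at value 4.

4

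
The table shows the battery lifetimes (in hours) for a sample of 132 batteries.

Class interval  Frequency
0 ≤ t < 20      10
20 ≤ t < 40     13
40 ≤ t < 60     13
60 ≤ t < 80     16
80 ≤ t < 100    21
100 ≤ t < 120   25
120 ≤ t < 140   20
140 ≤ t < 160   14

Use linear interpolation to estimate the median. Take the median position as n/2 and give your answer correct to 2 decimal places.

Cumulative frequencies: 10, 23, 36, 52, 73, 98, 118, 132
n = 132; position = n/2 = 66.
This falls in the class 80 ≤ t < 100: L = 80, F = 52, f = 21, h = 20.
Median ≈ 80 + ((66 − 52) / 21) × 20 = 93.3333

93.33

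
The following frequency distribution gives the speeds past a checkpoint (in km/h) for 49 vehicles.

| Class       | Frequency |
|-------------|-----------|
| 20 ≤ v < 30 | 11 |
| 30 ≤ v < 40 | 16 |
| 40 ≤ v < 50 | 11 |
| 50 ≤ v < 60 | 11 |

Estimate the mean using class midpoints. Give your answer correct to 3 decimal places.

Midpoints: 25, 35, 45, 55
Σfm = 11×25 + 16×35 + 11×45 + 11×55 = 1935
n = Σf = 49
Mean = 1935 / 49 = 39.4898

39.490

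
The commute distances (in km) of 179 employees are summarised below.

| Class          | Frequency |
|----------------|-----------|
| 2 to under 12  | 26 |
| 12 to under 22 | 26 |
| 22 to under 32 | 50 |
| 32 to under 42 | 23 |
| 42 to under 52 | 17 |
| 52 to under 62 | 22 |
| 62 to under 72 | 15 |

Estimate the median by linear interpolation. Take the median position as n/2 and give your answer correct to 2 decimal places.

Cumulative frequencies: 26, 52, 102, 125, 142, 164, 179
n = 179; position = n/2 = 89.5.
This falls in the class 22 to under 32: L = 22, F = 52, f = 50, h = 10.
Median ≈ 22 + ((89.5 − 52) / 50) × 10 = 29.5000

29.50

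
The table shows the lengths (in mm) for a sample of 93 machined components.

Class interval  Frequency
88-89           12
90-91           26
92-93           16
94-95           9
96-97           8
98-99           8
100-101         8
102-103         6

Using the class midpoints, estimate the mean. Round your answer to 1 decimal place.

Midpoints: 88.5, 90.5, 92.5, 94.5, 96.5, 98.5, 100.5, 102.5
Σfm = 12×88.5 + 26×90.5 + 16×92.5 + 9×94.5 + 8×96.5 + 8×98.5 + 8×100.5 + 6×102.5 = 8724.5
n = Σf = 93
Mean = 8724.5 / 93 = 93.8118

93.8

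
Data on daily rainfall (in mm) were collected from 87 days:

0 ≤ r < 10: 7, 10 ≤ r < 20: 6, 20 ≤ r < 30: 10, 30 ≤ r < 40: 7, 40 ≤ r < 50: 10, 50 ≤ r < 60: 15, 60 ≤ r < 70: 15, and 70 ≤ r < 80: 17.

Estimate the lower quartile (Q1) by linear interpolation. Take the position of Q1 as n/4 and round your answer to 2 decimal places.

Cumulative frequencies: 7, 13, 23, 30, 40, 55, 70, 87
n = 87; position = n/4 = 21.75.
This falls in the class 20 ≤ r < 30: L = 20, F = 13, f = 10, h = 10.
Lower quartile ≈ 20 + ((21.75 − 13) / 10) × 10 = 28.7500

28.75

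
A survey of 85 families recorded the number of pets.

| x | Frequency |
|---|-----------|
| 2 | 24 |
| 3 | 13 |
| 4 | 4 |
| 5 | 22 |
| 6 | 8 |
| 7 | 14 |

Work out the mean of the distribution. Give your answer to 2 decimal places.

Values: 2, 3, 4, 5, 6, 7
Σfx = 24×2 + 13×3 + 4×4 + 22×5 + 8×6 + 14×7 = 359
n = Σf = 85
Mean = 359 / 85 = 4.2235

4.22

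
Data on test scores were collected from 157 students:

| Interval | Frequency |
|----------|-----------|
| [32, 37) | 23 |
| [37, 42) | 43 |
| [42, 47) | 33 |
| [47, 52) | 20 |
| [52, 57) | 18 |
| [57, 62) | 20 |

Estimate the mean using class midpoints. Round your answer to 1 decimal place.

Midpoints: 34.5, 39.5, 44.5, 49.5, 54.5, 59.5
Σfm = 23×34.5 + 43×39.5 + 33×44.5 + 20×49.5 + 18×54.5 + 20×59.5 = 7121.5
n = Σf = 157
Mean = 7121.5 / 157 = 45.3599

45.4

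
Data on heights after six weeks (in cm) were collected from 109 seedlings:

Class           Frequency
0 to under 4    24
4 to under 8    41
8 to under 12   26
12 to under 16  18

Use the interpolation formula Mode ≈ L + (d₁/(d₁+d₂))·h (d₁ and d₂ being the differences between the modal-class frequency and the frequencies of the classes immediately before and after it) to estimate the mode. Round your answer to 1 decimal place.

6.1

Modal class: 4 to under 8 (highest frequency 41).
d₁ = 41 − 24 = 17, d₂ = 41 − 26 = 15
Mode ≈ 4 + (17/(17+15)) × 4 = 4 + 2.1250 = 6.1250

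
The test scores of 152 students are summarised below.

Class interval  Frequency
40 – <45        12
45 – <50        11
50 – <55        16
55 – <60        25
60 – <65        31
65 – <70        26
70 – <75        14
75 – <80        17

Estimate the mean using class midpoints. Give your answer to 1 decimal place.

61.4

Midpoints: 42.5, 47.5, 52.5, 57.5, 62.5, 67.5, 72.5, 77.5
Σfm = 12×42.5 + 11×47.5 + 16×52.5 + 25×57.5 + 31×62.5 + 26×67.5 + 14×72.5 + 17×77.5 = 9335
n = Σf = 152
Mean = 9335 / 152 = 61.4145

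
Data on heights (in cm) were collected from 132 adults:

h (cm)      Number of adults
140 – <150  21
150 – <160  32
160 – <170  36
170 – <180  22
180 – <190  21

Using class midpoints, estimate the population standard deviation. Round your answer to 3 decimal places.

12.946

Midpoints: 145, 155, 165, 175, 185
n = 132, Σfm = 21680, mean = 164.2424
Σfm² = 3582900
Σf(m − x̄)² = Σfm² − (Σfm)²/n = 3582900 − 21680²/132 = 22124.2424
Population variance = 22124.2424 / 132 = 167.6079
Standard deviation = √167.6079 = 12.9463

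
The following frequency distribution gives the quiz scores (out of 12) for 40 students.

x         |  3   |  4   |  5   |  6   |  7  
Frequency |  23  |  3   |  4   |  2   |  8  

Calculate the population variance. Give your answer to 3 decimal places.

2.624

Values: 3, 4, 5, 6, 7
n = 40, Σfx = 169, mean = 4.2250
Σfx² = 819
Σf(x − x̄)² = Σfx² − (Σfx)²/n = 819 − 169²/40 = 104.9750
Population variance = 104.9750 / 40 = 2.6244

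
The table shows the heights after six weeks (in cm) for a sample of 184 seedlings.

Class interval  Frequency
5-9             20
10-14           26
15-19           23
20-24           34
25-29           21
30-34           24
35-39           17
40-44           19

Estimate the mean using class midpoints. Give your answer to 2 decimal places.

23.66

Midpoints: 7, 12, 17, 22, 27, 32, 37, 42
Σfm = 20×7 + 26×12 + 23×17 + 34×22 + 21×27 + 24×32 + 17×37 + 19×42 = 4353
n = Σf = 184
Mean = 4353 / 184 = 23.6576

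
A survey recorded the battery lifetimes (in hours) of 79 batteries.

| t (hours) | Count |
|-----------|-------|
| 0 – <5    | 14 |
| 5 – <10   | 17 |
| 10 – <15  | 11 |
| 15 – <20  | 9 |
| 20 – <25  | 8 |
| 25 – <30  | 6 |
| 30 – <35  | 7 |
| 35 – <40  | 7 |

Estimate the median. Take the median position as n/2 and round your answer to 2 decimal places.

Cumulative frequencies: 14, 31, 42, 51, 59, 65, 72, 79
n = 79; position = n/2 = 39.5.
This falls in the class 10 – <15: L = 10, F = 31, f = 11, h = 5.
Median ≈ 10 + ((39.5 − 31) / 11) × 5 = 13.8636

13.86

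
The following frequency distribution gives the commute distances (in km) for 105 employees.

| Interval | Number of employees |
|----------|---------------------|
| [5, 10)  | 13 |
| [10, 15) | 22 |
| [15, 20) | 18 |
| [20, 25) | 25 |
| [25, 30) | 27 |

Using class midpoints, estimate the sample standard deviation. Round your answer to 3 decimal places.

Midpoints: 7.5, 12.5, 17.5, 22.5, 27.5
n = 105, Σfm = 1992.5, mean = 18.9762
Σfm² = 42756.25
Σf(m − x̄)² = Σfm² − (Σfm)²/n = 42756.25 − 1992.5²/105 = 4946.1905
Sample variance = 4946.1905 / 104 = 47.5595
Standard deviation = √47.5595 = 6.8963

6.896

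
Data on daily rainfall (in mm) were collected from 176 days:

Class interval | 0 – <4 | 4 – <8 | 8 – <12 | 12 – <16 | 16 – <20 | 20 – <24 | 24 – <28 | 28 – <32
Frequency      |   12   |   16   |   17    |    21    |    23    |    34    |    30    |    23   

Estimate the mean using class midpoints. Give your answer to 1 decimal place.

Midpoints: 2, 6, 10, 14, 18, 22, 26, 30
Σfm = 12×2 + 16×6 + 17×10 + 21×14 + 23×18 + 34×22 + 30×26 + 23×30 = 3216
n = Σf = 176
Mean = 3216 / 176 = 18.2727

18.3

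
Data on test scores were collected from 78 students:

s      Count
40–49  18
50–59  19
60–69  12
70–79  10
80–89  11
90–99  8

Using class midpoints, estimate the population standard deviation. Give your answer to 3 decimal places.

16.679

Midpoints: 44.5, 54.5, 64.5, 74.5, 84.5, 94.5
n = 78, Σfm = 5041, mean = 64.6282
Σfm² = 347489.5
Σf(m − x̄)² = Σfm² − (Σfm)²/n = 347489.5 − 5041²/78 = 21698.7179
Population variance = 21698.7179 / 78 = 278.1887
Standard deviation = √278.1887 = 16.6790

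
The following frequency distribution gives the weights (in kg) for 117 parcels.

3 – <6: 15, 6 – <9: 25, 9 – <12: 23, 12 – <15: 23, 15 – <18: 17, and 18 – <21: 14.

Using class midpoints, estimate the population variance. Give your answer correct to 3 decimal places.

Midpoints: 4.5, 7.5, 10.5, 13.5, 16.5, 19.5
n = 117, Σfm = 1360.5, mean = 11.6282
Σfm² = 18389.25
Σf(m − x̄)² = Σfm² − (Σfm)²/n = 18389.25 − 1360.5²/117 = 2569.0769
Population variance = 2569.0769 / 117 = 21.9579

21.958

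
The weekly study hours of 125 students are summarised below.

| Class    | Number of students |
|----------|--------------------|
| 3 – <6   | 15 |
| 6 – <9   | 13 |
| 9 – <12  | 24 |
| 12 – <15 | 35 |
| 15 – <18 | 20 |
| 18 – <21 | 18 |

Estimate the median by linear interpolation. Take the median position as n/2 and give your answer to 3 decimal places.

12.900

Cumulative frequencies: 15, 28, 52, 87, 107, 125
n = 125; position = n/2 = 62.5.
This falls in the class 12 – <15: L = 12, F = 52, f = 35, h = 3.
Median ≈ 12 + ((62.5 − 52) / 35) × 3 = 12.9000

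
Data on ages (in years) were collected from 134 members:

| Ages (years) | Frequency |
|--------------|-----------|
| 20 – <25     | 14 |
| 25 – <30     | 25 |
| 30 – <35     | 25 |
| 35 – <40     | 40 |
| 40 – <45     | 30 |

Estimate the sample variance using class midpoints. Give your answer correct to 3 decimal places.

42.202

Midpoints: 22.5, 27.5, 32.5, 37.5, 42.5
n = 134, Σfm = 4590, mean = 34.2537
Σfm² = 162837.5
Σf(m − x̄)² = Σfm² − (Σfm)²/n = 162837.5 − 4590²/134 = 5612.8731
Sample variance = 5612.8731 / 133 = 42.2021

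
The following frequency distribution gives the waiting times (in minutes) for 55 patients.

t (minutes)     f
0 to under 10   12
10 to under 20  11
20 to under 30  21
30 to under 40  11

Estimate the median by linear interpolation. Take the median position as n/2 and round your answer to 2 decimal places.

Cumulative frequencies: 12, 23, 44, 55
n = 55; position = n/2 = 27.5.
This falls in the class 20 to under 30: L = 20, F = 23, f = 21, h = 10.
Median ≈ 20 + ((27.5 − 23) / 21) × 10 = 22.1429

22.14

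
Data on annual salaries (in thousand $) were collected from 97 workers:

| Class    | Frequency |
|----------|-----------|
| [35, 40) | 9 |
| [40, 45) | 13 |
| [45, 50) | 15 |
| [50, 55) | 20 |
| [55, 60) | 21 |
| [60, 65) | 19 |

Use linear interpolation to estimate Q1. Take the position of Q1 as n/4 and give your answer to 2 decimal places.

Cumulative frequencies: 9, 22, 37, 57, 78, 97
n = 97; position = n/4 = 24.25.
This falls in the class [45, 50): L = 45, F = 22, f = 15, h = 5.
Lower quartile ≈ 45 + ((24.25 − 22) / 15) × 5 = 45.7500

45.75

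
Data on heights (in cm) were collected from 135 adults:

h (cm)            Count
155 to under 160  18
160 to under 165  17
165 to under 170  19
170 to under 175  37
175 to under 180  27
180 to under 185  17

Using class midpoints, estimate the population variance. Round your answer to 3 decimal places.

60.801

Midpoints: 157.5, 162.5, 167.5, 172.5, 177.5, 182.5
n = 135, Σfm = 23057.5, mean = 170.7963
Σfm² = 3946343.75
Σf(m − x̄)² = Σfm² − (Σfm)²/n = 3946343.75 − 23057.5²/135 = 8208.1481
Population variance = 8208.1481 / 135 = 60.8011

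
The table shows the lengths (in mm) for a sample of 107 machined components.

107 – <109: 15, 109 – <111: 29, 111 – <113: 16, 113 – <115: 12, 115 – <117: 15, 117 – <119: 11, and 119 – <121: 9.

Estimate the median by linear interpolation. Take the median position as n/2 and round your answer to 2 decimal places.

Cumulative frequencies: 15, 44, 60, 72, 87, 98, 107
n = 107; position = n/2 = 53.5.
This falls in the class 111 – <113: L = 111, F = 44, f = 16, h = 2.
Median ≈ 111 + ((53.5 − 44) / 16) × 2 = 112.1875

112.19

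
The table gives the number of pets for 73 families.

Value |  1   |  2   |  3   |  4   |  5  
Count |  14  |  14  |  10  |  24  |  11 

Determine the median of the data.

Cumulative frequencies: 14, 28, 38, 62, 73
n = 73, so the median is the value in position (n+1)/2 = 37.
Position 37 falls at value 3.

3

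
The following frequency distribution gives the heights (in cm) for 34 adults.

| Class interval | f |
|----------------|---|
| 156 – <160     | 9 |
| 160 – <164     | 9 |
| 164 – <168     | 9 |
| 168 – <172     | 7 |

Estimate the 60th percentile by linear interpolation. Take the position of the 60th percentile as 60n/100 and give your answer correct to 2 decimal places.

165.07

Cumulative frequencies: 9, 18, 27, 34
n = 34; position = 60n/100 = 20.4.
This falls in the class 164 – <168: L = 164, F = 18, f = 9, h = 4.
60th percentile ≈ 164 + ((20.4 − 18) / 9) × 4 = 165.0667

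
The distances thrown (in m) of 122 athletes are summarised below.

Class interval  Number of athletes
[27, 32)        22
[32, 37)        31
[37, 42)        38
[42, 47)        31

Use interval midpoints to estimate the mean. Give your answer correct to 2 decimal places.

37.70

Midpoints: 29.5, 34.5, 39.5, 44.5
Σfm = 22×29.5 + 31×34.5 + 38×39.5 + 31×44.5 = 4599
n = Σf = 122
Mean = 4599 / 122 = 37.6967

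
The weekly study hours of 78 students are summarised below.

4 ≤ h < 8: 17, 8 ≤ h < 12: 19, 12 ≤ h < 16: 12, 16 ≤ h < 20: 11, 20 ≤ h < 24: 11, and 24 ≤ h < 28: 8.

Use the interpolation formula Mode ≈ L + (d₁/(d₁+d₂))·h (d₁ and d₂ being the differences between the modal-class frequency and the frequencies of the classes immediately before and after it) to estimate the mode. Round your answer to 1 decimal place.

Modal class: 8 ≤ h < 12 (highest frequency 19).
d₁ = 19 − 17 = 2, d₂ = 19 − 12 = 7
Mode ≈ 8 + (2/(2+7)) × 4 = 8 + 0.8889 = 8.8889

8.9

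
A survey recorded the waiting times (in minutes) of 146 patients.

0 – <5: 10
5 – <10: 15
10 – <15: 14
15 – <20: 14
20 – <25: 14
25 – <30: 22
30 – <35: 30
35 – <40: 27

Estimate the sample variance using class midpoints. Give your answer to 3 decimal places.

Midpoints: 2.5, 7.5, 12.5, 17.5, 22.5, 27.5, 32.5, 37.5
n = 146, Σfm = 3465, mean = 23.7329
Σfm² = 100762.5
Σf(m − x̄)² = Σfm² − (Σfm)²/n = 100762.5 − 3465²/146 = 18528.0822
Sample variance = 18528.0822 / 145 = 127.7799

127.780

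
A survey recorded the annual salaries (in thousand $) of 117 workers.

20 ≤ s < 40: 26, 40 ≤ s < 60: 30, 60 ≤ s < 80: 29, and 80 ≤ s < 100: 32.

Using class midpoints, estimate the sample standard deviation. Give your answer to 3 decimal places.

22.332

Midpoints: 30, 50, 70, 90
n = 117, Σfm = 7190, mean = 61.4530
Σfm² = 499700
Σf(m − x̄)² = Σfm² − (Σfm)²/n = 499700 − 7190²/117 = 57852.9915
Sample variance = 57852.9915 / 116 = 498.7327
Standard deviation = √498.7327 = 22.3323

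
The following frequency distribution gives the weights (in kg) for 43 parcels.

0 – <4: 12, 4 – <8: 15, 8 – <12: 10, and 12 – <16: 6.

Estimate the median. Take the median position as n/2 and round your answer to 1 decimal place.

6.5

Cumulative frequencies: 12, 27, 37, 43
n = 43; position = n/2 = 21.5.
This falls in the class 4 – <8: L = 4, F = 12, f = 15, h = 4.
Median ≈ 4 + ((21.5 − 12) / 15) × 4 = 6.5333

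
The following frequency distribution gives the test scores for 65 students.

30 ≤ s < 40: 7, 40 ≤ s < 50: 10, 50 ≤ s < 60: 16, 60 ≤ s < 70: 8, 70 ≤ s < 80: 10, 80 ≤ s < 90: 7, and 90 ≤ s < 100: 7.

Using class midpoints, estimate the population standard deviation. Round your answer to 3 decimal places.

18.304

Midpoints: 35, 45, 55, 65, 75, 85, 95
n = 65, Σfm = 4105, mean = 63.1538
Σfm² = 281025
Σf(m − x̄)² = Σfm² − (Σfm)²/n = 281025 − 4105²/65 = 21778.4615
Population variance = 21778.4615 / 65 = 335.0533
Standard deviation = √335.0533 = 18.3045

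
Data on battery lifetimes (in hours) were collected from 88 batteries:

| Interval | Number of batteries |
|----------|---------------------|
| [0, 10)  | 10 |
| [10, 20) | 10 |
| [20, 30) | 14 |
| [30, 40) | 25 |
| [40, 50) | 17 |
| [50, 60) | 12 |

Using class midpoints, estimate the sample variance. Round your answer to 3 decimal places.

Midpoints: 5, 15, 25, 35, 45, 55
n = 88, Σfm = 2850, mean = 32.3864
Σfm² = 112600
Σf(m − x̄)² = Σfm² − (Σfm)²/n = 112600 − 2850²/88 = 20298.8636
Sample variance = 20298.8636 / 87 = 233.3203

233.320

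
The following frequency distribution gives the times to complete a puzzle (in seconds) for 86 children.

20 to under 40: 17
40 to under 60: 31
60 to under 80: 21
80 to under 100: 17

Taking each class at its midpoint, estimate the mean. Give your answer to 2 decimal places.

58.84

Midpoints: 30, 50, 70, 90
Σfm = 17×30 + 31×50 + 21×70 + 17×90 = 5060
n = Σf = 86
Mean = 5060 / 86 = 58.8372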